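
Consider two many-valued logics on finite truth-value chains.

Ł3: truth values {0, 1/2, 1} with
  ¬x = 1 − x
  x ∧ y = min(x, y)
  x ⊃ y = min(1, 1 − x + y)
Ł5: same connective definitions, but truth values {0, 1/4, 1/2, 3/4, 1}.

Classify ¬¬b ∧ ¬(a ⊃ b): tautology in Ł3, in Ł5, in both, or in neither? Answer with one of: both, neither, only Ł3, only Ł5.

neither

In Ł3: at a = 0, b = 0 the value is 0 — not a tautology.
In Ł5: at a = 0, b = 0 the value is 0 — not a tautology.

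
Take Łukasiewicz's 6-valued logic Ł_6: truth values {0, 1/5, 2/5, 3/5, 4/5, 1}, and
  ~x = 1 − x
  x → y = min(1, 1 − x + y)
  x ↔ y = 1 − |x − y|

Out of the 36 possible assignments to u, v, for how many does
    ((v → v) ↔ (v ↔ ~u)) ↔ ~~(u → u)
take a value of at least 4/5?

16

value 1: 6 assignments (counts)
value 4/5: 10 assignments (counts)
value 3/5: 8 assignments
value 2/5: 6 assignments
value 1/5: 4 assignments
value 0: 2 assignments
So 16 of the 36 assignments meet the threshold.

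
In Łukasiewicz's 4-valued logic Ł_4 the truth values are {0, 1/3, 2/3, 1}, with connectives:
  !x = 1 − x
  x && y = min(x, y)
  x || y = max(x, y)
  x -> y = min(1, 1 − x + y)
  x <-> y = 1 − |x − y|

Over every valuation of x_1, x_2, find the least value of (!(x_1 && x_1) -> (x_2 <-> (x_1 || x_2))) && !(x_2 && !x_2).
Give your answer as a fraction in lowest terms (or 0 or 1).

Take x_1 = 0, x_2 = 1/3:
x_1 && x_1 = 0 && 0 = 0
!(x_1 && x_1) = !0 = 1
x_1 || x_2 = 0 || 1/3 = 1/3
x_2 <-> (x_1 || x_2) = 1/3 <-> 1/3 = 1
!(x_1 && x_1) -> (x_2 <-> (x_1 || x_2)) = 1 -> 1 = 1
!x_2 = !1/3 = 2/3
x_2 && !x_2 = 1/3 && 2/3 = 1/3
!(x_2 && !x_2) = !1/3 = 2/3
(!(x_1 && x_1) -> (x_2 <-> (x_1 || x_2))) && !(x_2 && !x_2) = 1 && 2/3 = 2/3
No assignment yields a value below 2/3, so this is the minimum.

2/3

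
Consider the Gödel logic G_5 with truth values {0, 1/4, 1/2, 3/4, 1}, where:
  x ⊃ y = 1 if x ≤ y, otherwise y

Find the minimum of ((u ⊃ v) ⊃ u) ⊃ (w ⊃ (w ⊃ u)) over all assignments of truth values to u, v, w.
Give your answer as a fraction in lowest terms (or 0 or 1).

1/4

Take u = 1/4, v = 0, w = 1/2:
u ⊃ v = 1/4 ⊃ 0 = 0
(u ⊃ v) ⊃ u = 0 ⊃ 1/4 = 1
w ⊃ u = 1/2 ⊃ 1/4 = 1/4
w ⊃ (w ⊃ u) = 1/2 ⊃ 1/4 = 1/4
((u ⊃ v) ⊃ u) ⊃ (w ⊃ (w ⊃ u)) = 1 ⊃ 1/4 = 1/4
No assignment yields a value below 1/4, so this is the minimum.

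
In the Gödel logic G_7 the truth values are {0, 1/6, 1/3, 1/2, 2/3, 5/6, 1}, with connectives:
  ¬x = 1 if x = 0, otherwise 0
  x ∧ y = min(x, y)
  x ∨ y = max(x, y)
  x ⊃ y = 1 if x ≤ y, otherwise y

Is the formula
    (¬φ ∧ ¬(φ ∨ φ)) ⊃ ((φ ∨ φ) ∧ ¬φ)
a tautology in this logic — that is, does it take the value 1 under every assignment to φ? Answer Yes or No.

No

Counterexample: take φ = 0.
¬φ = ¬0 = 1
φ ∨ φ = 0 ∨ 0 = 0
¬(φ ∨ φ) = ¬0 = 1
¬φ ∧ ¬(φ ∨ φ) = 1 ∧ 1 = 1
φ ∨ φ = 0 ∨ 0 = 0
¬φ = ¬0 = 1
(φ ∨ φ) ∧ ¬φ = 0 ∧ 1 = 0
(¬φ ∧ ¬(φ ∨ φ)) ⊃ ((φ ∨ φ) ∧ ¬φ) = 1 ⊃ 0 = 0
This gives 0 ≠ 1.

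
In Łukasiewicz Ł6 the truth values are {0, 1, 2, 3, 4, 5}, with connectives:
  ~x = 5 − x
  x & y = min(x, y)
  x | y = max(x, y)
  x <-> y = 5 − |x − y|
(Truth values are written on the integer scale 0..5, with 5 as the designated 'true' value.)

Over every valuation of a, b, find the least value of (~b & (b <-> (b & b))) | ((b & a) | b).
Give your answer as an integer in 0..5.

Take a = 0, b = 2:
~b = ~2 = 3
b & b = 2 & 2 = 2
b <-> (b & b) = 2 <-> 2 = 5
~b & (b <-> (b & b)) = 3 & 5 = 3
b & a = 2 & 0 = 0
(b & a) | b = 0 | 2 = 2
(~b & (b <-> (b & b))) | ((b & a) | b) = 3 | 2 = 3
No assignment yields a value below 3, so this is the minimum.

3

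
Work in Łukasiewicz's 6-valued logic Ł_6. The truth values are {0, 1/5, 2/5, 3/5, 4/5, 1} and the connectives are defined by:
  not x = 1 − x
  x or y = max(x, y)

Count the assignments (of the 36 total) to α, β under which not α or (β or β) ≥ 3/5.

value 1: 11 assignments (counts)
value 4/5: 9 assignments (counts)
value 3/5: 7 assignments (counts)
value 2/5: 5 assignments
value 1/5: 3 assignments
value 0: 1 assignment
So 27 of the 36 assignments meet the threshold.

27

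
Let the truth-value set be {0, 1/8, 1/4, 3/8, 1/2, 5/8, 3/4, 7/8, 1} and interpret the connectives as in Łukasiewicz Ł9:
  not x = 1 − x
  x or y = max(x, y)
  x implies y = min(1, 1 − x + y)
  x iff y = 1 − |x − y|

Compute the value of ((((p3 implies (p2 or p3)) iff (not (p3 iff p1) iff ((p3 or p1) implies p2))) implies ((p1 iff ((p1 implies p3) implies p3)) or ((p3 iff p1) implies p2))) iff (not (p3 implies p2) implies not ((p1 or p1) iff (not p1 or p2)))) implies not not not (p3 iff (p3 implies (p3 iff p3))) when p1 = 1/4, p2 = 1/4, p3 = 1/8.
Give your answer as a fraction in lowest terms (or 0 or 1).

7/8

p2 or p3 = 1/4 or 1/8 = 1/4
p3 implies (p2 or p3) = 1/8 implies 1/4 = 1
p3 iff p1 = 1/8 iff 1/4 = 7/8
not (p3 iff p1) = not 7/8 = 1/8
p3 or p1 = 1/8 or 1/4 = 1/4
(p3 or p1) implies p2 = 1/4 implies 1/4 = 1
not (p3 iff p1) iff ((p3 or p1) implies p2) = 1/8 iff 1 = 1/8
(p3 implies (p2 or p3)) iff (not (p3 iff p1) iff ((p3 or p1) implies p2)) = 1 iff 1/8 = 1/8
p1 implies p3 = 1/4 implies 1/8 = 7/8
(p1 implies p3) implies p3 = 7/8 implies 1/8 = 1/4
p1 iff ((p1 implies p3) implies p3) = 1/4 iff 1/4 = 1
p3 iff p1 = 1/8 iff 1/4 = 7/8
(p3 iff p1) implies p2 = 7/8 implies 1/4 = 3/8
(p1 iff ((p1 implies p3) implies p3)) or ((p3 iff p1) implies p2) = 1 or 3/8 = 1
((p3 implies (p2 or p3)) iff (not (p3 iff p1) iff ((p3 or p1) implies p2))) implies ((p1 iff ((p1 implies p3) implies p3)) or ((p3 iff p1) implies p2)) = 1/8 implies 1 = 1
p3 implies p2 = 1/8 implies 1/4 = 1
not (p3 implies p2) = not 1 = 0
p1 or p1 = 1/4 or 1/4 = 1/4
not p1 = not 1/4 = 3/4
not p1 or p2 = 3/4 or 1/4 = 3/4
(p1 or p1) iff (not p1 or p2) = 1/4 iff 3/4 = 1/2
not ((p1 or p1) iff (not p1 or p2)) = not 1/2 = 1/2
not (p3 implies p2) implies not ((p1 or p1) iff (not p1 or p2)) = 0 implies 1/2 = 1
(((p3 implies (p2 or p3)) iff (not (p3 iff p1) iff ((p3 or p1) implies p2))) implies ((p1 iff ((p1 implies p3) implies p3)) or ((p3 iff p1) implies p2))) iff (not (p3 implies p2) implies not ((p1 or p1) iff (not p1 or p2))) = 1 iff 1 = 1
p3 iff p3 = 1/8 iff 1/8 = 1
p3 implies (p3 iff p3) = 1/8 implies 1 = 1
p3 iff (p3 implies (p3 iff p3)) = 1/8 iff 1 = 1/8
not (p3 iff (p3 implies (p3 iff p3))) = not 1/8 = 7/8
not not (p3 iff (p3 implies (p3 iff p3))) = not 7/8 = 1/8
not not not (p3 iff (p3 implies (p3 iff p3))) = not 1/8 = 7/8
((((p3 implies (p2 or p3)) iff (not (p3 iff p1) iff ((p3 or p1) implies p2))) implies ((p1 iff ((p1 implies p3) implies p3)) or ((p3 iff p1) implies p2))) iff (not (p3 implies p2) implies not ((p1 or p1) iff (not p1 or p2)))) implies not not not (p3 iff (p3 implies (p3 iff p3))) = 1 implies 7/8 = 7/8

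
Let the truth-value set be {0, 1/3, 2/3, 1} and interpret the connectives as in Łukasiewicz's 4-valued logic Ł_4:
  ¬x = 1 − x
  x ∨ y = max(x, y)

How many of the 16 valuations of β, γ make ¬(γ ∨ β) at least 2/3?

4

β = 0, γ = 0 ↦ 1  ≥
β = 0, γ = 1/3 ↦ 2/3  ≥
β = 0, γ = 2/3 ↦ 1/3  <
β = 0, γ = 1 ↦ 0  <
β = 1/3, γ = 0 ↦ 2/3  ≥
β = 1/3, γ = 1/3 ↦ 2/3  ≥
β = 1/3, γ = 2/3 ↦ 1/3  <
β = 1/3, γ = 1 ↦ 0  <
β = 2/3, γ = 0 ↦ 1/3  <
β = 2/3, γ = 1/3 ↦ 1/3  <
β = 2/3, γ = 2/3 ↦ 1/3  <
β = 2/3, γ = 1 ↦ 0  <
β = 1, γ = 0 ↦ 0  <
β = 1, γ = 1/3 ↦ 0  <
β = 1, γ = 2/3 ↦ 0  <
β = 1, γ = 1 ↦ 0  <
So 4 of the 16 assignments meet the threshold.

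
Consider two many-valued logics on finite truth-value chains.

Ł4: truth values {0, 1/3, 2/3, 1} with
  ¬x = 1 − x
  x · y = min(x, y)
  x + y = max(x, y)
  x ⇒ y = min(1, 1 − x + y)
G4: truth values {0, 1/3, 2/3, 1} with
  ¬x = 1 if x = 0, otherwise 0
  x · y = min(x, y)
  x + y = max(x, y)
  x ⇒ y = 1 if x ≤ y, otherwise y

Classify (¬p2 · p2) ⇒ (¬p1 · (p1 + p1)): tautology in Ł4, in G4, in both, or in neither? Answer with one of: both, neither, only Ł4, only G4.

only G4

In Ł4: at p1 = 0, p2 = 1/3 the value is 2/3 — not a tautology.
In G4: every assignment gives 1 — tautology.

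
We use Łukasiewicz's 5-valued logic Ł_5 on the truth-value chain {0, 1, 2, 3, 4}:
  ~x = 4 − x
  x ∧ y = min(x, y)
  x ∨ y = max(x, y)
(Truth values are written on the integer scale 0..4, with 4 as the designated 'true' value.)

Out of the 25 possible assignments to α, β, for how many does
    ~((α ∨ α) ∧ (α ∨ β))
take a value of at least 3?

value 4: 5 assignments (counts)
value 3: 5 assignments (counts)
value 2: 5 assignments
value 1: 5 assignments
value 0: 5 assignments
So 10 of the 25 assignments meet the threshold.

10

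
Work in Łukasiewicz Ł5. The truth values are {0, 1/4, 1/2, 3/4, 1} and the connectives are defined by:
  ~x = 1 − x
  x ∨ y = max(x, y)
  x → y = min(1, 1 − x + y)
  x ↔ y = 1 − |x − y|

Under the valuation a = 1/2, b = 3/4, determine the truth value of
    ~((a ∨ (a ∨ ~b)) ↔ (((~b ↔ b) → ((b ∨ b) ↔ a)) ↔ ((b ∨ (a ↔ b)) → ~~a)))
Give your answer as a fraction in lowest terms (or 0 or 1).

~b = ~3/4 = 1/4
a ∨ ~b = 1/2 ∨ 1/4 = 1/2
a ∨ (a ∨ ~b) = 1/2 ∨ 1/2 = 1/2
~b = ~3/4 = 1/4
~b ↔ b = 1/4 ↔ 3/4 = 1/2
b ∨ b = 3/4 ∨ 3/4 = 3/4
(b ∨ b) ↔ a = 3/4 ↔ 1/2 = 3/4
(~b ↔ b) → ((b ∨ b) ↔ a) = 1/2 → 3/4 = 1
a ↔ b = 1/2 ↔ 3/4 = 3/4
b ∨ (a ↔ b) = 3/4 ∨ 3/4 = 3/4
~a = ~1/2 = 1/2
~~a = ~1/2 = 1/2
(b ∨ (a ↔ b)) → ~~a = 3/4 → 1/2 = 3/4
((~b ↔ b) → ((b ∨ b) ↔ a)) ↔ ((b ∨ (a ↔ b)) → ~~a) = 1 ↔ 3/4 = 3/4
(a ∨ (a ∨ ~b)) ↔ (((~b ↔ b) → ((b ∨ b) ↔ a)) ↔ ((b ∨ (a ↔ b)) → ~~a)) = 1/2 ↔ 3/4 = 3/4
~((a ∨ (a ∨ ~b)) ↔ (((~b ↔ b) → ((b ∨ b) ↔ a)) ↔ ((b ∨ (a ↔ b)) → ~~a))) = ~3/4 = 1/4

1/4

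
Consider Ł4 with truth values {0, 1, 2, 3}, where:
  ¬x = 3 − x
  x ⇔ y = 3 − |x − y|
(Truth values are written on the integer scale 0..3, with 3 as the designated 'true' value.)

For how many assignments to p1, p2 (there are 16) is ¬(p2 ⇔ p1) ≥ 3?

2

p1 = 0, p2 = 0 ↦ 0  <
p1 = 0, p2 = 1 ↦ 1  <
p1 = 0, p2 = 2 ↦ 2  <
p1 = 0, p2 = 3 ↦ 3  ≥
p1 = 1, p2 = 0 ↦ 1  <
p1 = 1, p2 = 1 ↦ 0  <
p1 = 1, p2 = 2 ↦ 1  <
p1 = 1, p2 = 3 ↦ 2  <
p1 = 2, p2 = 0 ↦ 2  <
p1 = 2, p2 = 1 ↦ 1  <
p1 = 2, p2 = 2 ↦ 0  <
p1 = 2, p2 = 3 ↦ 1  <
p1 = 3, p2 = 0 ↦ 3  ≥
p1 = 3, p2 = 1 ↦ 2  <
p1 = 3, p2 = 2 ↦ 1  <
p1 = 3, p2 = 3 ↦ 0  <
So 2 of the 16 assignments meet the threshold.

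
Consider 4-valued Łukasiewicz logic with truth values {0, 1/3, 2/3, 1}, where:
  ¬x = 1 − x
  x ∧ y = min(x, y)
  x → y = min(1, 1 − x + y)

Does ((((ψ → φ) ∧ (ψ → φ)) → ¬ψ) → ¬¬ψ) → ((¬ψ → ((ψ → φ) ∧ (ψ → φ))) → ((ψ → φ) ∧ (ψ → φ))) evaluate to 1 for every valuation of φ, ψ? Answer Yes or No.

Counterexample: take φ = 0, ψ = 2/3.
ψ → φ = 2/3 → 0 = 1/3
ψ → φ = 2/3 → 0 = 1/3
(ψ → φ) ∧ (ψ → φ) = 1/3 ∧ 1/3 = 1/3
¬ψ = ¬2/3 = 1/3
((ψ → φ) ∧ (ψ → φ)) → ¬ψ = 1/3 → 1/3 = 1
¬ψ = ¬2/3 = 1/3
¬¬ψ = ¬1/3 = 2/3
(((ψ → φ) ∧ (ψ → φ)) → ¬ψ) → ¬¬ψ = 1 → 2/3 = 2/3
¬ψ = ¬2/3 = 1/3
ψ → φ = 2/3 → 0 = 1/3
ψ → φ = 2/3 → 0 = 1/3
(ψ → φ) ∧ (ψ → φ) = 1/3 ∧ 1/3 = 1/3
¬ψ → ((ψ → φ) ∧ (ψ → φ)) = 1/3 → 1/3 = 1
ψ → φ = 2/3 → 0 = 1/3
ψ → φ = 2/3 → 0 = 1/3
(ψ → φ) ∧ (ψ → φ) = 1/3 ∧ 1/3 = 1/3
(¬ψ → ((ψ → φ) ∧ (ψ → φ))) → ((ψ → φ) ∧ (ψ → φ)) = 1 → 1/3 = 1/3
((((ψ → φ) ∧ (ψ → φ)) → ¬ψ) → ¬¬ψ) → ((¬ψ → ((ψ → φ) ∧ (ψ → φ))) → ((ψ → φ) ∧ (ψ → φ))) = 2/3 → 1/3 = 2/3
This gives 2/3 ≠ 1.

No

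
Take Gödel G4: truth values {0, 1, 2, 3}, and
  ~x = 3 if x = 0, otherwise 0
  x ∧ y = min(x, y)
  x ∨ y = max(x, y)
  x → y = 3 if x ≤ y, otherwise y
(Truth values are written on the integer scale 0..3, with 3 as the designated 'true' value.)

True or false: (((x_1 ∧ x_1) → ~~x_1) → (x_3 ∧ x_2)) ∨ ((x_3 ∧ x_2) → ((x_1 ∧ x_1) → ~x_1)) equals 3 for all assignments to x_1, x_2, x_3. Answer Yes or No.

No

Counterexample: take x_1 = 1, x_2 = 1, x_3 = 1.
x_1 ∧ x_1 = 1 ∧ 1 = 1
~x_1 = ~1 = 0
~~x_1 = ~0 = 3
(x_1 ∧ x_1) → ~~x_1 = 1 → 3 = 3
x_3 ∧ x_2 = 1 ∧ 1 = 1
((x_1 ∧ x_1) → ~~x_1) → (x_3 ∧ x_2) = 3 → 1 = 1
x_3 ∧ x_2 = 1 ∧ 1 = 1
x_1 ∧ x_1 = 1 ∧ 1 = 1
~x_1 = ~1 = 0
(x_1 ∧ x_1) → ~x_1 = 1 → 0 = 0
(x_3 ∧ x_2) → ((x_1 ∧ x_1) → ~x_1) = 1 → 0 = 0
(((x_1 ∧ x_1) → ~~x_1) → (x_3 ∧ x_2)) ∨ ((x_3 ∧ x_2) → ((x_1 ∧ x_1) → ~x_1)) = 1 ∨ 0 = 1
This gives 1 ≠ 3.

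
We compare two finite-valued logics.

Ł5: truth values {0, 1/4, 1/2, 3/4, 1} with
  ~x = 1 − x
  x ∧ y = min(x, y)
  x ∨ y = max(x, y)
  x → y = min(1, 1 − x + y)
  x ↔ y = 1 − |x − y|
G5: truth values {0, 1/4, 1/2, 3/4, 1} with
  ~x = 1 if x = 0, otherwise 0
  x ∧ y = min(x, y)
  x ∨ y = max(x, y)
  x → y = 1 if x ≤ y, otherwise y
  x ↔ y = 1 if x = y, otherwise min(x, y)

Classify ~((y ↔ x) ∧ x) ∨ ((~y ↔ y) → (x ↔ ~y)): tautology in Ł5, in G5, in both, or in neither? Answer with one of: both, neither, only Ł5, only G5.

only G5

In Ł5: at x = 1/4, y = 1/2 the value is 3/4 — not a tautology.
In G5: every assignment gives 1 — tautology.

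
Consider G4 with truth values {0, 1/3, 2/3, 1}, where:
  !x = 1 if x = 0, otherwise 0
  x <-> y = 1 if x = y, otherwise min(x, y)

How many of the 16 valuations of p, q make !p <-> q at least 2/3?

5

p = 0, q = 0 ↦ 0  <
p = 0, q = 1/3 ↦ 1/3  <
p = 0, q = 2/3 ↦ 2/3  ≥
p = 0, q = 1 ↦ 1  ≥
p = 1/3, q = 0 ↦ 1  ≥
p = 1/3, q = 1/3 ↦ 0  <
p = 1/3, q = 2/3 ↦ 0  <
p = 1/3, q = 1 ↦ 0  <
p = 2/3, q = 0 ↦ 1  ≥
p = 2/3, q = 1/3 ↦ 0  <
p = 2/3, q = 2/3 ↦ 0  <
p = 2/3, q = 1 ↦ 0  <
p = 1, q = 0 ↦ 1  ≥
p = 1, q = 1/3 ↦ 0  <
p = 1, q = 2/3 ↦ 0  <
p = 1, q = 1 ↦ 0  <
So 5 of the 16 assignments meet the threshold.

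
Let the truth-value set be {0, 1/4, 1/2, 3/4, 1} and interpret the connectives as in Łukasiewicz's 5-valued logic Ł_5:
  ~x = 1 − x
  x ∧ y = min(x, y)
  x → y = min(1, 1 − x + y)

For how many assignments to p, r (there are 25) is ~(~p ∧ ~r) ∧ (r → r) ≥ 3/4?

value 1: 9 assignments (counts)
value 3/4: 7 assignments (counts)
value 1/2: 5 assignments
value 1/4: 3 assignments
value 0: 1 assignment
So 16 of the 25 assignments meet the threshold.

16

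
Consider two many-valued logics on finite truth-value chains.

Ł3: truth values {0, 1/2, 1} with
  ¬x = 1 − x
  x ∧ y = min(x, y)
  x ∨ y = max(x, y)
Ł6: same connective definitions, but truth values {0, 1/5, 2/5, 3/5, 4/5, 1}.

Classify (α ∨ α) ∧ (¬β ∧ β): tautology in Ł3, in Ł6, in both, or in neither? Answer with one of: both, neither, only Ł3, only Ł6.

In Ł3: at α = 0, β = 0 the value is 0 — not a tautology.
In Ł6: at α = 0, β = 0 the value is 0 — not a tautology.

neither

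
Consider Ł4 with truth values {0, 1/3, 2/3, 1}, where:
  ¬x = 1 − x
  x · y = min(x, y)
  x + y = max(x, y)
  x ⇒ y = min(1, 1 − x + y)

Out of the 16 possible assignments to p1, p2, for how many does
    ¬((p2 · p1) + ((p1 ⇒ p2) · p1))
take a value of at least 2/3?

11

p1 = 0, p2 = 0 ↦ 1  ≥
p1 = 0, p2 = 1/3 ↦ 1  ≥
p1 = 0, p2 = 2/3 ↦ 1  ≥
p1 = 0, p2 = 1 ↦ 1  ≥
p1 = 1/3, p2 = 0 ↦ 2/3  ≥
p1 = 1/3, p2 = 1/3 ↦ 2/3  ≥
p1 = 1/3, p2 = 2/3 ↦ 2/3  ≥
p1 = 1/3, p2 = 1 ↦ 2/3  ≥
p1 = 2/3, p2 = 0 ↦ 2/3  ≥
p1 = 2/3, p2 = 1/3 ↦ 1/3  <
p1 = 2/3, p2 = 2/3 ↦ 1/3  <
p1 = 2/3, p2 = 1 ↦ 1/3  <
p1 = 1, p2 = 0 ↦ 1  ≥
p1 = 1, p2 = 1/3 ↦ 2/3  ≥
p1 = 1, p2 = 2/3 ↦ 1/3  <
p1 = 1, p2 = 1 ↦ 0  <
So 11 of the 16 assignments meet the threshold.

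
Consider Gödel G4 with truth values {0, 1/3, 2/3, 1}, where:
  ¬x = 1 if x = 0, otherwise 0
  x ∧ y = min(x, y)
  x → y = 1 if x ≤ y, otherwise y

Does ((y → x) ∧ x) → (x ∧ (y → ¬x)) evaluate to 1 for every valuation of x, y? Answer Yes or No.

Counterexample: take x = 1/3, y = 1/3.
y → x = 1/3 → 1/3 = 1
(y → x) ∧ x = 1 ∧ 1/3 = 1/3
¬x = ¬1/3 = 0
y → ¬x = 1/3 → 0 = 0
x ∧ (y → ¬x) = 1/3 ∧ 0 = 0
((y → x) ∧ x) → (x ∧ (y → ¬x)) = 1/3 → 0 = 0
This gives 0 ≠ 1.

No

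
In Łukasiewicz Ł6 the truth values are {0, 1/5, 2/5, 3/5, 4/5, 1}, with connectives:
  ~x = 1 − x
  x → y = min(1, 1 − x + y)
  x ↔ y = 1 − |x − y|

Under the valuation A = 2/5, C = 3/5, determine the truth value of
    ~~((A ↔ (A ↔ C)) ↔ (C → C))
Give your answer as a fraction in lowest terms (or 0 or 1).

A ↔ C = 2/5 ↔ 3/5 = 4/5
A ↔ (A ↔ C) = 2/5 ↔ 4/5 = 3/5
C → C = 3/5 → 3/5 = 1
(A ↔ (A ↔ C)) ↔ (C → C) = 3/5 ↔ 1 = 3/5
~((A ↔ (A ↔ C)) ↔ (C → C)) = ~3/5 = 2/5
~~((A ↔ (A ↔ C)) ↔ (C → C)) = ~2/5 = 3/5

3/5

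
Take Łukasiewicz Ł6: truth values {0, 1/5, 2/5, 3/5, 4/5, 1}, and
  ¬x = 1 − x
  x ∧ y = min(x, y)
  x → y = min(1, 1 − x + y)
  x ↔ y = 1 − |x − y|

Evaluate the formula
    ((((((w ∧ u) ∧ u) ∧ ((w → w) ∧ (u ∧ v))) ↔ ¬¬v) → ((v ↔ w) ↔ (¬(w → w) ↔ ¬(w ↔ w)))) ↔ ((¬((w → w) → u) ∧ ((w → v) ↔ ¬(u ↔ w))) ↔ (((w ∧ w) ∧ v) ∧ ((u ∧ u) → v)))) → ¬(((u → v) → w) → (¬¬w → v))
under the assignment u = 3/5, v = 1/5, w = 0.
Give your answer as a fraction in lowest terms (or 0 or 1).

2/5

w ∧ u = 0 ∧ 3/5 = 0
(w ∧ u) ∧ u = 0 ∧ 3/5 = 0
w → w = 0 → 0 = 1
u ∧ v = 3/5 ∧ 1/5 = 1/5
(w → w) ∧ (u ∧ v) = 1 ∧ 1/5 = 1/5
((w ∧ u) ∧ u) ∧ ((w → w) ∧ (u ∧ v)) = 0 ∧ 1/5 = 0
¬v = ¬1/5 = 4/5
¬¬v = ¬4/5 = 1/5
(((w ∧ u) ∧ u) ∧ ((w → w) ∧ (u ∧ v))) ↔ ¬¬v = 0 ↔ 1/5 = 4/5
v ↔ w = 1/5 ↔ 0 = 4/5
w → w = 0 → 0 = 1
¬(w → w) = ¬1 = 0
w ↔ w = 0 ↔ 0 = 1
¬(w ↔ w) = ¬1 = 0
¬(w → w) ↔ ¬(w ↔ w) = 0 ↔ 0 = 1
(v ↔ w) ↔ (¬(w → w) ↔ ¬(w ↔ w)) = 4/5 ↔ 1 = 4/5
((((w ∧ u) ∧ u) ∧ ((w → w) ∧ (u ∧ v))) ↔ ¬¬v) → ((v ↔ w) ↔ (¬(w → w) ↔ ¬(w ↔ w))) = 4/5 → 4/5 = 1
w → w = 0 → 0 = 1
(w → w) → u = 1 → 3/5 = 3/5
¬((w → w) → u) = ¬3/5 = 2/5
w → v = 0 → 1/5 = 1
u ↔ w = 3/5 ↔ 0 = 2/5
¬(u ↔ w) = ¬2/5 = 3/5
(w → v) ↔ ¬(u ↔ w) = 1 ↔ 3/5 = 3/5
¬((w → w) → u) ∧ ((w → v) ↔ ¬(u ↔ w)) = 2/5 ∧ 3/5 = 2/5
w ∧ w = 0 ∧ 0 = 0
(w ∧ w) ∧ v = 0 ∧ 1/5 = 0
u ∧ u = 3/5 ∧ 3/5 = 3/5
(u ∧ u) → v = 3/5 → 1/5 = 3/5
((w ∧ w) ∧ v) ∧ ((u ∧ u) → v) = 0 ∧ 3/5 = 0
(¬((w → w) → u) ∧ ((w → v) ↔ ¬(u ↔ w))) ↔ (((w ∧ w) ∧ v) ∧ ((u ∧ u) → v)) = 2/5 ↔ 0 = 3/5
(((((w ∧ u) ∧ u) ∧ ((w → w) ∧ (u ∧ v))) ↔ ¬¬v) → ((v ↔ w) ↔ (¬(w → w) ↔ ¬(w ↔ w)))) ↔ ((¬((w → w) → u) ∧ ((w → v) ↔ ¬(u ↔ w))) ↔ (((w ∧ w) ∧ v) ∧ ((u ∧ u) → v))) = 1 ↔ 3/5 = 3/5
u → v = 3/5 → 1/5 = 3/5
(u → v) → w = 3/5 → 0 = 2/5
¬w = ¬0 = 1
¬¬w = ¬1 = 0
¬¬w → v = 0 → 1/5 = 1
((u → v) → w) → (¬¬w → v) = 2/5 → 1 = 1
¬(((u → v) → w) → (¬¬w → v)) = ¬1 = 0
((((((w ∧ u) ∧ u) ∧ ((w → w) ∧ (u ∧ v))) ↔ ¬¬v) → ((v ↔ w) ↔ (¬(w → w) ↔ ¬(w ↔ w)))) ↔ ((¬((w → w) → u) ∧ ((w → v) ↔ ¬(u ↔ w))) ↔ (((w ∧ w) ∧ v) ∧ ((u ∧ u) → v)))) → ¬(((u → v) → w) → (¬¬w → v)) = 3/5 → 0 = 2/5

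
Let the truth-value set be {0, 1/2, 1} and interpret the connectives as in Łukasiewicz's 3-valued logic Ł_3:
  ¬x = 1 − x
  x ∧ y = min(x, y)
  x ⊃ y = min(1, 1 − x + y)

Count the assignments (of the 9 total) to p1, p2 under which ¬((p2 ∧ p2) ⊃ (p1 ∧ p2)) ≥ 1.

p1 = 0, p2 = 0 ↦ 0  <
p1 = 0, p2 = 1/2 ↦ 1/2  <
p1 = 0, p2 = 1 ↦ 1  ≥
p1 = 1/2, p2 = 0 ↦ 0  <
p1 = 1/2, p2 = 1/2 ↦ 0  <
p1 = 1/2, p2 = 1 ↦ 1/2  <
p1 = 1, p2 = 0 ↦ 0  <
p1 = 1, p2 = 1/2 ↦ 0  <
p1 = 1, p2 = 1 ↦ 0  <
So 1 of the 9 assignments meets the threshold.

1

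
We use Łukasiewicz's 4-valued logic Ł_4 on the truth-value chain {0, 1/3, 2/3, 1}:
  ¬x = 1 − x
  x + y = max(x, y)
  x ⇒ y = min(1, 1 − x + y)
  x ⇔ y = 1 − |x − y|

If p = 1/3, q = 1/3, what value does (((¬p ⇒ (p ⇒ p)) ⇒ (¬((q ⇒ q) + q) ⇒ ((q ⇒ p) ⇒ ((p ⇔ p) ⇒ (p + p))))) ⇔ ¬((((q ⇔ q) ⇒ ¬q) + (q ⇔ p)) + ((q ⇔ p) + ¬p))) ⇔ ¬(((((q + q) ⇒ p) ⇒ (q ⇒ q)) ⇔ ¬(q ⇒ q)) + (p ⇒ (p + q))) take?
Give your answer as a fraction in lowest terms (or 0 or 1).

¬p = ¬1/3 = 2/3
p ⇒ p = 1/3 ⇒ 1/3 = 1
¬p ⇒ (p ⇒ p) = 2/3 ⇒ 1 = 1
q ⇒ q = 1/3 ⇒ 1/3 = 1
(q ⇒ q) + q = 1 + 1/3 = 1
¬((q ⇒ q) + q) = ¬1 = 0
q ⇒ p = 1/3 ⇒ 1/3 = 1
p ⇔ p = 1/3 ⇔ 1/3 = 1
p + p = 1/3 + 1/3 = 1/3
(p ⇔ p) ⇒ (p + p) = 1 ⇒ 1/3 = 1/3
(q ⇒ p) ⇒ ((p ⇔ p) ⇒ (p + p)) = 1 ⇒ 1/3 = 1/3
¬((q ⇒ q) + q) ⇒ ((q ⇒ p) ⇒ ((p ⇔ p) ⇒ (p + p))) = 0 ⇒ 1/3 = 1
(¬p ⇒ (p ⇒ p)) ⇒ (¬((q ⇒ q) + q) ⇒ ((q ⇒ p) ⇒ ((p ⇔ p) ⇒ (p + p)))) = 1 ⇒ 1 = 1
q ⇔ q = 1/3 ⇔ 1/3 = 1
¬q = ¬1/3 = 2/3
(q ⇔ q) ⇒ ¬q = 1 ⇒ 2/3 = 2/3
q ⇔ p = 1/3 ⇔ 1/3 = 1
((q ⇔ q) ⇒ ¬q) + (q ⇔ p) = 2/3 + 1 = 1
q ⇔ p = 1/3 ⇔ 1/3 = 1
¬p = ¬1/3 = 2/3
(q ⇔ p) + ¬p = 1 + 2/3 = 1
(((q ⇔ q) ⇒ ¬q) + (q ⇔ p)) + ((q ⇔ p) + ¬p) = 1 + 1 = 1
¬((((q ⇔ q) ⇒ ¬q) + (q ⇔ p)) + ((q ⇔ p) + ¬p)) = ¬1 = 0
((¬p ⇒ (p ⇒ p)) ⇒ (¬((q ⇒ q) + q) ⇒ ((q ⇒ p) ⇒ ((p ⇔ p) ⇒ (p + p))))) ⇔ ¬((((q ⇔ q) ⇒ ¬q) + (q ⇔ p)) + ((q ⇔ p) + ¬p)) = 1 ⇔ 0 = 0
q + q = 1/3 + 1/3 = 1/3
(q + q) ⇒ p = 1/3 ⇒ 1/3 = 1
q ⇒ q = 1/3 ⇒ 1/3 = 1
((q + q) ⇒ p) ⇒ (q ⇒ q) = 1 ⇒ 1 = 1
q ⇒ q = 1/3 ⇒ 1/3 = 1
¬(q ⇒ q) = ¬1 = 0
(((q + q) ⇒ p) ⇒ (q ⇒ q)) ⇔ ¬(q ⇒ q) = 1 ⇔ 0 = 0
p + q = 1/3 + 1/3 = 1/3
p ⇒ (p + q) = 1/3 ⇒ 1/3 = 1
((((q + q) ⇒ p) ⇒ (q ⇒ q)) ⇔ ¬(q ⇒ q)) + (p ⇒ (p + q)) = 0 + 1 = 1
¬(((((q + q) ⇒ p) ⇒ (q ⇒ q)) ⇔ ¬(q ⇒ q)) + (p ⇒ (p + q))) = ¬1 = 0
(((¬p ⇒ (p ⇒ p)) ⇒ (¬((q ⇒ q) + q) ⇒ ((q ⇒ p) ⇒ ((p ⇔ p) ⇒ (p + p))))) ⇔ ¬((((q ⇔ q) ⇒ ¬q) + (q ⇔ p)) + ((q ⇔ p) + ¬p))) ⇔ ¬(((((q + q) ⇒ p) ⇒ (q ⇒ q)) ⇔ ¬(q ⇒ q)) + (p ⇒ (p + q))) = 0 ⇔ 0 = 1

1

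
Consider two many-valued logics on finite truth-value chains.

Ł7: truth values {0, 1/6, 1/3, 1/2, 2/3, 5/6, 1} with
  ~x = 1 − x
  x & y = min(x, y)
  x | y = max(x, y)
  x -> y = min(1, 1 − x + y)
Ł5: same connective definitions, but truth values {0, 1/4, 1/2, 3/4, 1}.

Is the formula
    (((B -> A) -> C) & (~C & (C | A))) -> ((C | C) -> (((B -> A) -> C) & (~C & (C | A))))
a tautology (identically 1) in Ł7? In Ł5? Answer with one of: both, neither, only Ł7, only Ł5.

both

In Ł7: every assignment gives 1 — tautology.
In Ł5: every assignment gives 1 — tautology.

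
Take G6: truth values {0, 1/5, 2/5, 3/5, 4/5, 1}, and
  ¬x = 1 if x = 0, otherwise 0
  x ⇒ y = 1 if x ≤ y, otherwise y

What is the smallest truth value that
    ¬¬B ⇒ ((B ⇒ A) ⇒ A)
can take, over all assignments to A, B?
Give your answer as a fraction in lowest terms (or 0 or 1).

Take A = 1/5, B = 1/5:
¬B = ¬1/5 = 0
¬¬B = ¬0 = 1
B ⇒ A = 1/5 ⇒ 1/5 = 1
(B ⇒ A) ⇒ A = 1 ⇒ 1/5 = 1/5
¬¬B ⇒ ((B ⇒ A) ⇒ A) = 1 ⇒ 1/5 = 1/5
No assignment yields a value below 1/5, so this is the minimum.

1/5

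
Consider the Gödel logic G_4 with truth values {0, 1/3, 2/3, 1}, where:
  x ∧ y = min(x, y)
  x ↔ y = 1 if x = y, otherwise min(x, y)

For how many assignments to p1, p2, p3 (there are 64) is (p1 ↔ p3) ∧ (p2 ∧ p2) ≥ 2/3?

value 1: 4 assignments (counts)
value 2/3: 8 assignments (counts)
value 1/3: 18 assignments
value 0: 34 assignments
So 12 of the 64 assignments meet the threshold.

12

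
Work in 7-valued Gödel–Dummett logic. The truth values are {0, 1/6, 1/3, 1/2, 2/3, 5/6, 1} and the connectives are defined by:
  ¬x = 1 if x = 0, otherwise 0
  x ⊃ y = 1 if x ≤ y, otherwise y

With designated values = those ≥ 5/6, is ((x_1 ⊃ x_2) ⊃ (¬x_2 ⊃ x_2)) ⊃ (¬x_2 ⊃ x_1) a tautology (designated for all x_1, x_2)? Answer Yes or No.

Counterexample: take x_1 = 1/6, x_2 = 0.
x_1 ⊃ x_2 = 1/6 ⊃ 0 = 0
¬x_2 = ¬0 = 1
¬x_2 ⊃ x_2 = 1 ⊃ 0 = 0
(x_1 ⊃ x_2) ⊃ (¬x_2 ⊃ x_2) = 0 ⊃ 0 = 1
¬x_2 ⊃ x_1 = 1 ⊃ 1/6 = 1/6
((x_1 ⊃ x_2) ⊃ (¬x_2 ⊃ x_2)) ⊃ (¬x_2 ⊃ x_1) = 1 ⊃ 1/6 = 1/6
This gives 1/6, which is below 5/6.

No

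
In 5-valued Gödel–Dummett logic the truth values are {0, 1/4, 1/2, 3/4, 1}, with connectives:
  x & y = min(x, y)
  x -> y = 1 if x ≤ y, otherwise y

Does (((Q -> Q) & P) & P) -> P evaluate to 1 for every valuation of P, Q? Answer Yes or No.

At P = 0, Q = 3/4, for instance:
Q -> Q = 3/4 -> 3/4 = 1
(Q -> Q) & P = 1 & 0 = 0
((Q -> Q) & P) & P = 0 & 0 = 0
(((Q -> Q) & P) & P) -> P = 0 -> 0 = 1
and checking the remaining 24 assignments likewise gives ≥ 1 in every case.

Yes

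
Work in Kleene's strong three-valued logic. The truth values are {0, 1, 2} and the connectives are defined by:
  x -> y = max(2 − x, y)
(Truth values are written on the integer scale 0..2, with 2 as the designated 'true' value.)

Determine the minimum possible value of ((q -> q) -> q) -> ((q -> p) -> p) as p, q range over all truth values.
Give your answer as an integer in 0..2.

Take p = 0, q = 1:
q -> q = 1 -> 1 = 1
(q -> q) -> q = 1 -> 1 = 1
q -> p = 1 -> 0 = 1
(q -> p) -> p = 1 -> 0 = 1
((q -> q) -> q) -> ((q -> p) -> p) = 1 -> 1 = 1
No assignment yields a value below 1, so this is the minimum.

1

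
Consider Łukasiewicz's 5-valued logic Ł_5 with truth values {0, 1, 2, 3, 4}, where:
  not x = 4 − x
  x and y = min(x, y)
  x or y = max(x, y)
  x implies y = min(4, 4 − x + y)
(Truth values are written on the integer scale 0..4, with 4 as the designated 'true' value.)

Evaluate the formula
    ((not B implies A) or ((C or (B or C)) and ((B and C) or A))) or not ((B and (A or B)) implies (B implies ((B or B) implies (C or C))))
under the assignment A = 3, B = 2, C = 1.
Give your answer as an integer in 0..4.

not B = not 2 = 2
not B implies A = 2 implies 3 = 4
B or C = 2 or 1 = 2
C or (B or C) = 1 or 2 = 2
B and C = 2 and 1 = 1
(B and C) or A = 1 or 3 = 3
(C or (B or C)) and ((B and C) or A) = 2 and 3 = 2
(not B implies A) or ((C or (B or C)) and ((B and C) or A)) = 4 or 2 = 4
A or B = 3 or 2 = 3
B and (A or B) = 2 and 3 = 2
B or B = 2 or 2 = 2
C or C = 1 or 1 = 1
(B or B) implies (C or C) = 2 implies 1 = 3
B implies ((B or B) implies (C or C)) = 2 implies 3 = 4
(B and (A or B)) implies (B implies ((B or B) implies (C or C))) = 2 implies 4 = 4
not ((B and (A or B)) implies (B implies ((B or B) implies (C or C)))) = not 4 = 0
((not B implies A) or ((C or (B or C)) and ((B and C) or A))) or not ((B and (A or B)) implies (B implies ((B or B) implies (C or C)))) = 4 or 0 = 4

4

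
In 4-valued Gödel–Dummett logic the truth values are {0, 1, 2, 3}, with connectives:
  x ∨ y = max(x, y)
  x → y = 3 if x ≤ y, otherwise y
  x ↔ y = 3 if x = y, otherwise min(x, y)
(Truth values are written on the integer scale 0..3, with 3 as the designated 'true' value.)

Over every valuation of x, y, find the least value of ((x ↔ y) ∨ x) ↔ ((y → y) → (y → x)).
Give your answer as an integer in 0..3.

1

Take x = 1, y = 0:
x ↔ y = 1 ↔ 0 = 0
(x ↔ y) ∨ x = 0 ∨ 1 = 1
y → y = 0 → 0 = 3
y → x = 0 → 1 = 3
(y → y) → (y → x) = 3 → 3 = 3
((x ↔ y) ∨ x) ↔ ((y → y) → (y → x)) = 1 ↔ 3 = 1
No assignment yields a value below 1, so this is the minimum.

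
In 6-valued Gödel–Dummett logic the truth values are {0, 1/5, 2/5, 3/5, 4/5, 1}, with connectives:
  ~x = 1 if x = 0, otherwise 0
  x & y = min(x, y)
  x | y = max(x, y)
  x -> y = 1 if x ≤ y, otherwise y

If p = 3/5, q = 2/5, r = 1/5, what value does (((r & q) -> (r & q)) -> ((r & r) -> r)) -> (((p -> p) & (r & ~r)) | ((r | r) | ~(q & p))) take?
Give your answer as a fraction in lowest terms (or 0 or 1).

1/5

r & q = 1/5 & 2/5 = 1/5
r & q = 1/5 & 2/5 = 1/5
(r & q) -> (r & q) = 1/5 -> 1/5 = 1
r & r = 1/5 & 1/5 = 1/5
(r & r) -> r = 1/5 -> 1/5 = 1
((r & q) -> (r & q)) -> ((r & r) -> r) = 1 -> 1 = 1
p -> p = 3/5 -> 3/5 = 1
~r = ~1/5 = 0
r & ~r = 1/5 & 0 = 0
(p -> p) & (r & ~r) = 1 & 0 = 0
r | r = 1/5 | 1/5 = 1/5
q & p = 2/5 & 3/5 = 2/5
~(q & p) = ~2/5 = 0
(r | r) | ~(q & p) = 1/5 | 0 = 1/5
((p -> p) & (r & ~r)) | ((r | r) | ~(q & p)) = 0 | 1/5 = 1/5
(((r & q) -> (r & q)) -> ((r & r) -> r)) -> (((p -> p) & (r & ~r)) | ((r | r) | ~(q & p))) = 1 -> 1/5 = 1/5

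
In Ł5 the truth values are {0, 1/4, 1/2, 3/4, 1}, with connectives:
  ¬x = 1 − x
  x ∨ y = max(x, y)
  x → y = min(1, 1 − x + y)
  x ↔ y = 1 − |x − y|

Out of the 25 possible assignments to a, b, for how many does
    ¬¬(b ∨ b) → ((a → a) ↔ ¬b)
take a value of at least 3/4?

value 1: 15 assignments (counts)
value 1/2: 5 assignments
value 0: 5 assignments
So 15 of the 25 assignments meet the threshold.

15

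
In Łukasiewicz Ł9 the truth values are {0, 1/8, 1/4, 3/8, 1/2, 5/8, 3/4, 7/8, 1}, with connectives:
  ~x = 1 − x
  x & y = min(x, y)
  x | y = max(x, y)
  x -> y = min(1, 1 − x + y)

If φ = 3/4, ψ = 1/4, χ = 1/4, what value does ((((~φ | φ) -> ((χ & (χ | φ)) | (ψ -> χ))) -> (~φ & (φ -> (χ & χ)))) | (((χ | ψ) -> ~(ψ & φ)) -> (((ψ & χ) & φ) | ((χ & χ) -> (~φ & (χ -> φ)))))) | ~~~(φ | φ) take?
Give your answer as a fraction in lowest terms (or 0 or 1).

1

~φ = ~3/4 = 1/4
~φ | φ = 1/4 | 3/4 = 3/4
χ | φ = 1/4 | 3/4 = 3/4
χ & (χ | φ) = 1/4 & 3/4 = 1/4
ψ -> χ = 1/4 -> 1/4 = 1
(χ & (χ | φ)) | (ψ -> χ) = 1/4 | 1 = 1
(~φ | φ) -> ((χ & (χ | φ)) | (ψ -> χ)) = 3/4 -> 1 = 1
~φ = ~3/4 = 1/4
χ & χ = 1/4 & 1/4 = 1/4
φ -> (χ & χ) = 3/4 -> 1/4 = 1/2
~φ & (φ -> (χ & χ)) = 1/4 & 1/2 = 1/4
((~φ | φ) -> ((χ & (χ | φ)) | (ψ -> χ))) -> (~φ & (φ -> (χ & χ))) = 1 -> 1/4 = 1/4
χ | ψ = 1/4 | 1/4 = 1/4
ψ & φ = 1/4 & 3/4 = 1/4
~(ψ & φ) = ~1/4 = 3/4
(χ | ψ) -> ~(ψ & φ) = 1/4 -> 3/4 = 1
ψ & χ = 1/4 & 1/4 = 1/4
(ψ & χ) & φ = 1/4 & 3/4 = 1/4
χ & χ = 1/4 & 1/4 = 1/4
~φ = ~3/4 = 1/4
χ -> φ = 1/4 -> 3/4 = 1
~φ & (χ -> φ) = 1/4 & 1 = 1/4
(χ & χ) -> (~φ & (χ -> φ)) = 1/4 -> 1/4 = 1
((ψ & χ) & φ) | ((χ & χ) -> (~φ & (χ -> φ))) = 1/4 | 1 = 1
((χ | ψ) -> ~(ψ & φ)) -> (((ψ & χ) & φ) | ((χ & χ) -> (~φ & (χ -> φ)))) = 1 -> 1 = 1
(((~φ | φ) -> ((χ & (χ | φ)) | (ψ -> χ))) -> (~φ & (φ -> (χ & χ)))) | (((χ | ψ) -> ~(ψ & φ)) -> (((ψ & χ) & φ) | ((χ & χ) -> (~φ & (χ -> φ))))) = 1/4 | 1 = 1
φ | φ = 3/4 | 3/4 = 3/4
~(φ | φ) = ~3/4 = 1/4
~~(φ | φ) = ~1/4 = 3/4
~~~(φ | φ) = ~3/4 = 1/4
((((~φ | φ) -> ((χ & (χ | φ)) | (ψ -> χ))) -> (~φ & (φ -> (χ & χ)))) | (((χ | ψ) -> ~(ψ & φ)) -> (((ψ & χ) & φ) | ((χ & χ) -> (~φ & (χ -> φ)))))) | ~~~(φ | φ) = 1 | 1/4 = 1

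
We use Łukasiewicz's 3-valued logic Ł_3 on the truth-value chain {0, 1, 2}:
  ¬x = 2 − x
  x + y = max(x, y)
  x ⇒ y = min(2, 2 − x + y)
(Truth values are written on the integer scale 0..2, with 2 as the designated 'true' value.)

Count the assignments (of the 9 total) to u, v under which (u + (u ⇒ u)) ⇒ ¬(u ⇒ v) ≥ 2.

1

u = 0, v = 0 ↦ 0  <
u = 0, v = 1 ↦ 0  <
u = 0, v = 2 ↦ 0  <
u = 1, v = 0 ↦ 1  <
u = 1, v = 1 ↦ 0  <
u = 1, v = 2 ↦ 0  <
u = 2, v = 0 ↦ 2  ≥
u = 2, v = 1 ↦ 1  <
u = 2, v = 2 ↦ 0  <
So 1 of the 9 assignments meets the threshold.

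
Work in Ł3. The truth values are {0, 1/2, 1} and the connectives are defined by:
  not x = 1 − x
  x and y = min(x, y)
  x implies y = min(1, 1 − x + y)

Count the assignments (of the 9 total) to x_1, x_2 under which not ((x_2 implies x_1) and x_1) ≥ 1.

x_1 = 0, x_2 = 0 ↦ 1  ≥
x_1 = 0, x_2 = 1/2 ↦ 1  ≥
x_1 = 0, x_2 = 1 ↦ 1  ≥
x_1 = 1/2, x_2 = 0 ↦ 1/2  <
x_1 = 1/2, x_2 = 1/2 ↦ 1/2  <
x_1 = 1/2, x_2 = 1 ↦ 1/2  <
x_1 = 1, x_2 = 0 ↦ 0  <
x_1 = 1, x_2 = 1/2 ↦ 0  <
x_1 = 1, x_2 = 1 ↦ 0  <
So 3 of the 9 assignments meet the threshold.

3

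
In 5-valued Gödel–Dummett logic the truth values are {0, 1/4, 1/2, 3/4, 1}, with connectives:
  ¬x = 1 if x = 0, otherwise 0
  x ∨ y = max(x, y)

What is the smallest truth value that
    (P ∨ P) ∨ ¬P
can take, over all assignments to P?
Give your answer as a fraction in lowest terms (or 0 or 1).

1/4

Take P = 1/4:
P ∨ P = 1/4 ∨ 1/4 = 1/4
¬P = ¬1/4 = 0
(P ∨ P) ∨ ¬P = 1/4 ∨ 0 = 1/4
No assignment yields a value below 1/4, so this is the minimum.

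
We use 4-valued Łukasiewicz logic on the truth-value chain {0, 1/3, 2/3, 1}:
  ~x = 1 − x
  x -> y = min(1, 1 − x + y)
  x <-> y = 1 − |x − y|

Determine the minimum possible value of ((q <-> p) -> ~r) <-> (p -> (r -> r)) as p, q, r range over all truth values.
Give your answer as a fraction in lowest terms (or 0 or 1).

Take p = 0, q = 0, r = 1:
q <-> p = 0 <-> 0 = 1
~r = ~1 = 0
(q <-> p) -> ~r = 1 -> 0 = 0
r -> r = 1 -> 1 = 1
p -> (r -> r) = 0 -> 1 = 1
((q <-> p) -> ~r) <-> (p -> (r -> r)) = 0 <-> 1 = 0
No assignment yields a value below 0, so this is the minimum.

0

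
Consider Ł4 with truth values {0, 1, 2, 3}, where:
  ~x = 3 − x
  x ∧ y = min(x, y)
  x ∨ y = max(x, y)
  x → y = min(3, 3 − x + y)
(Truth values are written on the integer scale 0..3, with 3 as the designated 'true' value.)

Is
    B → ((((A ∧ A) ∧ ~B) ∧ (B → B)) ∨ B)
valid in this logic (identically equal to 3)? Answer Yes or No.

Yes

A = 0, B = 0 ↦ 3
A = 0, B = 1 ↦ 3
A = 0, B = 2 ↦ 3
A = 0, B = 3 ↦ 3
A = 1, B = 0 ↦ 3
A = 1, B = 1 ↦ 3
A = 1, B = 2 ↦ 3
A = 1, B = 3 ↦ 3
A = 2, B = 0 ↦ 3
A = 2, B = 1 ↦ 3
A = 2, B = 2 ↦ 3
A = 2, B = 3 ↦ 3
A = 3, B = 0 ↦ 3
A = 3, B = 1 ↦ 3
A = 3, B = 2 ↦ 3
A = 3, B = 3 ↦ 3
Every assignment gives a value ≥ 3.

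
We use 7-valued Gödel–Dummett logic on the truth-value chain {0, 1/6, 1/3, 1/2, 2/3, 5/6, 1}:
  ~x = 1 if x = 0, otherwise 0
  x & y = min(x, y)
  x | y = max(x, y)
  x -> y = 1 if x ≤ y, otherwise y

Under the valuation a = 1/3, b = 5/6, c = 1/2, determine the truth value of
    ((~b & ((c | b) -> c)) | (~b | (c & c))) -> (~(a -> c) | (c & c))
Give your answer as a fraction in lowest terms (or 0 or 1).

~b = ~5/6 = 0
c | b = 1/2 | 5/6 = 5/6
(c | b) -> c = 5/6 -> 1/2 = 1/2
~b & ((c | b) -> c) = 0 & 1/2 = 0
~b = ~5/6 = 0
c & c = 1/2 & 1/2 = 1/2
~b | (c & c) = 0 | 1/2 = 1/2
(~b & ((c | b) -> c)) | (~b | (c & c)) = 0 | 1/2 = 1/2
a -> c = 1/3 -> 1/2 = 1
~(a -> c) = ~1 = 0
c & c = 1/2 & 1/2 = 1/2
~(a -> c) | (c & c) = 0 | 1/2 = 1/2
((~b & ((c | b) -> c)) | (~b | (c & c))) -> (~(a -> c) | (c & c)) = 1/2 -> 1/2 = 1

1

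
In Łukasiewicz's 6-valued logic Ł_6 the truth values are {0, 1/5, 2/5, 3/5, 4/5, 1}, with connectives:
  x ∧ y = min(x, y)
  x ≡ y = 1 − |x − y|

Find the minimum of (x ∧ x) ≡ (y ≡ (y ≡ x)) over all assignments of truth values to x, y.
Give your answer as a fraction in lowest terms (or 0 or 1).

1/5

Take x = 0, y = 2/5:
x ∧ x = 0 ∧ 0 = 0
y ≡ x = 2/5 ≡ 0 = 3/5
y ≡ (y ≡ x) = 2/5 ≡ 3/5 = 4/5
(x ∧ x) ≡ (y ≡ (y ≡ x)) = 0 ≡ 4/5 = 1/5
No assignment yields a value below 1/5, so this is the minimum.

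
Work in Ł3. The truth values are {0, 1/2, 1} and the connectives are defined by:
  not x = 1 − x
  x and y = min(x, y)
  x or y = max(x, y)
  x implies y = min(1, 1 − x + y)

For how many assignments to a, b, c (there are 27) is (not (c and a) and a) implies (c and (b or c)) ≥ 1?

21

value 1: 21 assignments (counts)
value 1/2: 3 assignments
value 0: 3 assignments
So 21 of the 27 assignments meet the threshold.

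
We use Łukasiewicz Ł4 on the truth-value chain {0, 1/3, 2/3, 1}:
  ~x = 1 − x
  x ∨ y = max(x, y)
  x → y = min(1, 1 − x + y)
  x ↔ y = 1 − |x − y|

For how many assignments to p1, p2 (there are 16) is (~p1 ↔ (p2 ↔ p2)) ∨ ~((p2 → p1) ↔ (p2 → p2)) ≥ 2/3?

p1 = 0, p2 = 0 ↦ 1  ≥
p1 = 0, p2 = 1/3 ↦ 1  ≥
p1 = 0, p2 = 2/3 ↦ 1  ≥
p1 = 0, p2 = 1 ↦ 1  ≥
p1 = 1/3, p2 = 0 ↦ 2/3  ≥
p1 = 1/3, p2 = 1/3 ↦ 2/3  ≥
p1 = 1/3, p2 = 2/3 ↦ 2/3  ≥
p1 = 1/3, p2 = 1 ↦ 2/3  ≥
p1 = 2/3, p2 = 0 ↦ 1/3  <
p1 = 2/3, p2 = 1/3 ↦ 1/3  <
p1 = 2/3, p2 = 2/3 ↦ 1/3  <
p1 = 2/3, p2 = 1 ↦ 1/3  <
p1 = 1, p2 = 0 ↦ 0  <
p1 = 1, p2 = 1/3 ↦ 0  <
p1 = 1, p2 = 2/3 ↦ 0  <
p1 = 1, p2 = 1 ↦ 0  <
So 8 of the 16 assignments meet the threshold.

8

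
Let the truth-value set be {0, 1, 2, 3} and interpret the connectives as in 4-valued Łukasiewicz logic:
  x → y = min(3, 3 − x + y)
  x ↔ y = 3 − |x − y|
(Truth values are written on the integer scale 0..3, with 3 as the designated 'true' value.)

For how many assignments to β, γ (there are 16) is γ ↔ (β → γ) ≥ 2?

β = 0, γ = 0 ↦ 0  <
β = 0, γ = 1 ↦ 1  <
β = 0, γ = 2 ↦ 2  ≥
β = 0, γ = 3 ↦ 3  ≥
β = 1, γ = 0 ↦ 1  <
β = 1, γ = 1 ↦ 1  <
β = 1, γ = 2 ↦ 2  ≥
β = 1, γ = 3 ↦ 3  ≥
β = 2, γ = 0 ↦ 2  ≥
β = 2, γ = 1 ↦ 2  ≥
β = 2, γ = 2 ↦ 2  ≥
β = 2, γ = 3 ↦ 3  ≥
β = 3, γ = 0 ↦ 3  ≥
β = 3, γ = 1 ↦ 3  ≥
β = 3, γ = 2 ↦ 3  ≥
β = 3, γ = 3 ↦ 3  ≥
So 12 of the 16 assignments meet the threshold.

12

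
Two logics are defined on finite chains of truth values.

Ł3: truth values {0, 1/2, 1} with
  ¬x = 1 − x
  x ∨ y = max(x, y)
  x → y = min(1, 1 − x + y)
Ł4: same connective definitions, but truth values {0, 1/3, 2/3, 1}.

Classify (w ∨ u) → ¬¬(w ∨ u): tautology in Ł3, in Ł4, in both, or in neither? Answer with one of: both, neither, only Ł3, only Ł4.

In Ł3: every assignment gives 1 — tautology.
In Ł4: every assignment gives 1 — tautology.

both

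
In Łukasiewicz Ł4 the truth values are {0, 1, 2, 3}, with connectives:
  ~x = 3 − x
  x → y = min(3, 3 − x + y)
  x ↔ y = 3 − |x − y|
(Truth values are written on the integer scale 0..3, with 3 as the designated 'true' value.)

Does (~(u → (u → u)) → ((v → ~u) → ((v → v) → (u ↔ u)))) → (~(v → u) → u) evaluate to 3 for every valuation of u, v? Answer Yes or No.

Counterexample: take u = 0, v = 1.
u → u = 0 → 0 = 3
u → (u → u) = 0 → 3 = 3
~(u → (u → u)) = ~3 = 0
~u = ~0 = 3
v → ~u = 1 → 3 = 3
v → v = 1 → 1 = 3
u ↔ u = 0 ↔ 0 = 3
(v → v) → (u ↔ u) = 3 → 3 = 3
(v → ~u) → ((v → v) → (u ↔ u)) = 3 → 3 = 3
~(u → (u → u)) → ((v → ~u) → ((v → v) → (u ↔ u))) = 0 → 3 = 3
v → u = 1 → 0 = 2
~(v → u) = ~2 = 1
~(v → u) → u = 1 → 0 = 2
(~(u → (u → u)) → ((v → ~u) → ((v → v) → (u ↔ u)))) → (~(v → u) → u) = 3 → 2 = 2
This gives 2 ≠ 3.

No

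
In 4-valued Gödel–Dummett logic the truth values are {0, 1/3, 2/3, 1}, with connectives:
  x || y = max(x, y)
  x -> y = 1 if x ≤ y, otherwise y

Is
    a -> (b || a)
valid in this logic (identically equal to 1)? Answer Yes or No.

a = 0, b = 0 ↦ 1
a = 0, b = 1/3 ↦ 1
a = 0, b = 2/3 ↦ 1
a = 0, b = 1 ↦ 1
a = 1/3, b = 0 ↦ 1
a = 1/3, b = 1/3 ↦ 1
a = 1/3, b = 2/3 ↦ 1
a = 1/3, b = 1 ↦ 1
a = 2/3, b = 0 ↦ 1
a = 2/3, b = 1/3 ↦ 1
a = 2/3, b = 2/3 ↦ 1
a = 2/3, b = 1 ↦ 1
a = 1, b = 0 ↦ 1
a = 1, b = 1/3 ↦ 1
a = 1, b = 2/3 ↦ 1
a = 1, b = 1 ↦ 1
Every assignment gives a value ≥ 1.

Yes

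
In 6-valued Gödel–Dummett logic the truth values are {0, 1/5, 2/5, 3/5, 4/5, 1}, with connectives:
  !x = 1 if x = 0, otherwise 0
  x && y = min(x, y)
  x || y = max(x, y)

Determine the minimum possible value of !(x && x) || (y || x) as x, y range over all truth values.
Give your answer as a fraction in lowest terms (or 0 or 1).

1/5

Take x = 1/5, y = 0:
x && x = 1/5 && 1/5 = 1/5
!(x && x) = !1/5 = 0
y || x = 0 || 1/5 = 1/5
!(x && x) || (y || x) = 0 || 1/5 = 1/5
No assignment yields a value below 1/5, so this is the minimum.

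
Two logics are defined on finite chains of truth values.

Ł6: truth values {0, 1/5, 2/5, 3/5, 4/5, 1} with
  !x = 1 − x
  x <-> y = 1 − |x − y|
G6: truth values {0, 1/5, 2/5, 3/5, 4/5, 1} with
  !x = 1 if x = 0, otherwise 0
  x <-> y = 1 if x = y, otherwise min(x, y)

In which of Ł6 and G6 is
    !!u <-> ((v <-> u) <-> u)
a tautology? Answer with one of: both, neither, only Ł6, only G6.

In Ł6: at u = 0, v = 1/5 the value is 4/5 — not a tautology.
In G6: at u = 0, v = 1/5 the value is 0 — not a tautology.

neither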